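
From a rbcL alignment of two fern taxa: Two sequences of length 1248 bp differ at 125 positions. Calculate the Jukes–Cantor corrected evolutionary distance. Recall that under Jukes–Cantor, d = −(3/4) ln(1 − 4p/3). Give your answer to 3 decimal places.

0.108

p = 125/1248 ≈ 0.10016.
d = −(3/4) ln(1 − 4p/3) = −0.75 ln(1 − 0.133547) = −0.75 ln(0.866453)
  = −0.75 × (-0.143347) = 0.107510 substitutions/site.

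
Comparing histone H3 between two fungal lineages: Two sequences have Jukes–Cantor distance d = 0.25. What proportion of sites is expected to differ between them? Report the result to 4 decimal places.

p = (3/4)(1 − e^(−4d/3)) = 0.75 × (1 − e^(-0.333333)) = 0.75 × (1 − 0.716532) = 0.212601.

0.2126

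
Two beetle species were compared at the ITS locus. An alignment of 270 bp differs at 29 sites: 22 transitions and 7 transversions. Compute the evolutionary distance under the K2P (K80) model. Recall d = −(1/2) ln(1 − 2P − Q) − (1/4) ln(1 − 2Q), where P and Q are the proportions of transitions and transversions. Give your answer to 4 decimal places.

P = 22/270 ≈ 0.081481 and Q = 7/270 ≈ 0.025926.
Under the Kimura two-parameter model, d = −½ ln(1 − 2P − Q) − ¼ ln(1 − 2Q).
1 − 2P − Q = 0.811112, giving −½ ln(0.811112) = 0.104675.
1 − 2Q = 0.948148, giving −¼ ln(0.948148) = 0.013311.
d = 0.104675 + 0.013311 = 0.117986.

0.1180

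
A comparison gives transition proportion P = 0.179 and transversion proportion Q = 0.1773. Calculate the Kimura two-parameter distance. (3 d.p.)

0.493

Under the Kimura two-parameter model, d = −½ ln(1 − 2P − Q) − ¼ ln(1 − 2Q).
1 − 2P − Q = 0.4647, giving −½ ln(0.4647) = 0.383182.
1 − 2Q = 0.6454, giving −¼ ln(0.6454) = 0.109471.
d = 0.383182 + 0.109471 = 0.492653.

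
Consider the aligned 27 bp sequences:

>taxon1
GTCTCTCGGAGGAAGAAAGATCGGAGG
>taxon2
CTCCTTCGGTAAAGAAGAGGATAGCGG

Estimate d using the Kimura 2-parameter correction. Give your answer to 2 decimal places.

Of 27 sites, 10 differences are transitions and 4 are transversions, so P = 10/27 ≈ 0.37037 and Q = 4/27 ≈ 0.148148.
Under the Kimura two-parameter model, d = −½ ln(1 − 2P − Q) − ¼ ln(1 − 2Q).
1 − 2P − Q = 0.111112, giving −½ ln(0.111112) = 1.098608.
1 − 2Q = 0.703704, giving −¼ ln(0.703704) = 0.087849.
d = 1.098608 + 0.087849 = 1.186457.

1.19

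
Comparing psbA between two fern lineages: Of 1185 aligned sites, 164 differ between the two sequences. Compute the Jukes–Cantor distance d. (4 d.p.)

0.1530

p = 164/1185 ≈ 0.138397.
d = −(3/4) ln(1 − 4p/3) = −0.75 ln(1 − 0.184529) = −0.75 ln(0.815471)
  = −0.75 × (-0.203989) = 0.152992 substitutions/site.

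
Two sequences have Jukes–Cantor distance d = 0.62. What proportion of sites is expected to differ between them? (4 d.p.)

p = (3/4)(1 − e^(−4d/3)) = 0.75 × (1 − e^(-0.826667)) = 0.75 × (1 − 0.437505) = 0.421871.

0.4219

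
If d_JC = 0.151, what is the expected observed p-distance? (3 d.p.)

p = (3/4)(1 − e^(−4d/3)) = 0.75 × (1 − e^(-0.201333)) = 0.75 × (1 − 0.817640) = 0.136770.

0.137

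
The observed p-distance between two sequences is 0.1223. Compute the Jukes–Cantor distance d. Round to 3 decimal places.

0.134

d = −(3/4) ln(1 − 4p/3) = −0.75 ln(1 − 0.163067) = −0.75 ln(0.836933)
  = −0.75 × (-0.178011) = 0.133508 substitutions/site.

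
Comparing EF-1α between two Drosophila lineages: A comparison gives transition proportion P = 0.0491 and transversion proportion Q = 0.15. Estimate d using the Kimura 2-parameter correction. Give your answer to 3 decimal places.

0.232

Under the Kimura two-parameter model, d = −½ ln(1 − 2P − Q) − ¼ ln(1 − 2Q).
1 − 2P − Q = 0.7518, giving −½ ln(0.7518) = 0.142642.
1 − 2Q = 0.7, giving −¼ ln(0.7) = 0.089169.
d = 0.142642 + 0.089169 = 0.231811.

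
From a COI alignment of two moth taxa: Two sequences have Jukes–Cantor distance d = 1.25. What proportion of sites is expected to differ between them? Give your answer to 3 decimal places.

0.608

p = (3/4)(1 − e^(−4d/3)) = 0.75 × (1 − e^(-1.666667)) = 0.75 × (1 − 0.188876) = 0.608343.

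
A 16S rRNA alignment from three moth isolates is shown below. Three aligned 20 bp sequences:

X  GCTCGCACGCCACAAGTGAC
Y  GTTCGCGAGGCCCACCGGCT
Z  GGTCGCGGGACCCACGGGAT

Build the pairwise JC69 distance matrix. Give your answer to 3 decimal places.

X–Y: 10/20 sites differ → p = 0.5, d = −0.75 ln(1 − 0.666667) = 0.823960 ≈ 0.824.
X–Z: 8/20 sites differ → p = 0.4, d = −0.75 ln(1 − 0.533333) = 0.571605 ≈ 0.572.
Y–Z: 5/20 sites differ → p = 0.25, d = −0.75 ln(1 − 0.333333) = 0.304098 ≈ 0.304.

d(X,Y) = 0.824, d(X,Z) = 0.572, d(Y,Z) = 0.304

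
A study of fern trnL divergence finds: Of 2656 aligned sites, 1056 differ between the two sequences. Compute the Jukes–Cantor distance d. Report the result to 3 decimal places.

p = 1056/2656 ≈ 0.39759.
d = −(3/4) ln(1 − 4p/3) = −0.75 ln(1 − 0.53012) = −0.75 ln(0.46988)
  = −0.75 × (-0.755278) = 0.566459 substitutions/site.

0.566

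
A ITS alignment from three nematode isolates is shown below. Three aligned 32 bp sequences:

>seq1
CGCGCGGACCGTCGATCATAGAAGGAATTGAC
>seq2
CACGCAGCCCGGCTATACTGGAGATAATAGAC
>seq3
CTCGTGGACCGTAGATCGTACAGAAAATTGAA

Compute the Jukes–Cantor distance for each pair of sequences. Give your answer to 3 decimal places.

d(seq1,seq2) = 0.520, d(seq1,seq3) = 0.353, d(seq2,seq3) = 0.657

seq1–seq2: 12/32 sites differ → p = 0.375, d = −0.75 ln(1 − 0.5) = 0.519860 ≈ 0.520.
seq1–seq3: 9/32 sites differ → p = 0.28125, d = −0.75 ln(1 − 0.375) = 0.352503 ≈ 0.353.
seq2–seq3: 14/32 sites differ → p = 0.4375, d = −0.75 ln(1 − 0.583333) = 0.656601 ≈ 0.657.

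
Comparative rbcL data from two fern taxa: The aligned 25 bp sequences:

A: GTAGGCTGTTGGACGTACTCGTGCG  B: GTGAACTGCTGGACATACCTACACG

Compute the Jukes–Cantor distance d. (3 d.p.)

0.572

The sequences differ at 10 of 25 sites (3, 4, 5, 9, 15, 19, 20, 21, 22, 23), so p = 10/25 = 0.4.
d = −(3/4) ln(1 − 4p/3) = −0.75 ln(1 − 0.533333) = −0.75 ln(0.466667)
  = −0.75 × (-0.762139) = 0.571604 substitutions/site.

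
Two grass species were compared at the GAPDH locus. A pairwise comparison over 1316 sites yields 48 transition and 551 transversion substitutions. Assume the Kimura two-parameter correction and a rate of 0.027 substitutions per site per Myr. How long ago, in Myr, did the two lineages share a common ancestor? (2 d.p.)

14.67

P = 48/1316 ≈ 0.036474 and Q = 551/1316 ≈ 0.418693.
Under the Kimura two-parameter model, d = −½ ln(1 − 2P − Q) − ¼ ln(1 − 2Q).
1 − 2P − Q = 0.508359, giving −½ ln(0.508359) = 0.338284.
1 − 2Q = 0.162614, giving −¼ ln(0.162614) = 0.454094.
d = 0.338284 + 0.454094 = 0.792378.
Under a molecular clock d = 2μt, so t = d/(2μ) = 0.792378 / (2 × 0.027) = 14.67 Myr.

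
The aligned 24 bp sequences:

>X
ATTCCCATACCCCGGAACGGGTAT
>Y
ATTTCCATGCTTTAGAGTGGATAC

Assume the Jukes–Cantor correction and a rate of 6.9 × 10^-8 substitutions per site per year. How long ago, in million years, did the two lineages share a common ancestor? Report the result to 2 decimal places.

4.41

The sequences differ at 10 of 24 sites (4, 9, 11, 12, 13, 14, 17, 18, 21, 24), so p = 10/24 ≈ 0.416667.
d = −(3/4) ln(1 − 4p/3) = −0.75 ln(1 − 0.555556) = −0.75 ln(0.444444)
  = −0.75 × (-0.810931) = 0.608198 substitutions/site.
Under a molecular clock d = 2μt, so t = d/(2μ) = 0.608198 / (2 × 6.9 × 10^-8) = 4.41 million years.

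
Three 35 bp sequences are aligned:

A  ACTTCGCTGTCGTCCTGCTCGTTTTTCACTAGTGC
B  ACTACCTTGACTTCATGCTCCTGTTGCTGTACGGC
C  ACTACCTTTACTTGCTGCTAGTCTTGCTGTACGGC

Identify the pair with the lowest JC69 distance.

B and C

A–B: 13/35 differ, p = 0.371, d = 0.513.
A–C: 14/35 differ, p = 0.400, d = 0.572.
B–C: 6/35 differ, p = 0.171, d = 0.195.
The smallest distance is between B and C.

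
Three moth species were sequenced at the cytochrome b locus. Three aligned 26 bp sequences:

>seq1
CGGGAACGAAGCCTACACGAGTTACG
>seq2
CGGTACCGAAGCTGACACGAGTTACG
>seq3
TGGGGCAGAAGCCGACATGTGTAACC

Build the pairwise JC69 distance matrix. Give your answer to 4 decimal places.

d(seq1,seq2) = 0.1722, d(seq1,seq3) = 0.4643, d(seq2,seq3) = 0.4643

seq1–seq2: 4/26 sites differ → p ≈ 0.153846, d = −0.75 ln(1 − 0.205128) = 0.172181 ≈ 0.1722.
seq1–seq3: 9/26 sites differ → p ≈ 0.346154, d = −0.75 ln(1 − 0.461539) = 0.464280 ≈ 0.4643.
seq2–seq3: 9/26 sites differ → p ≈ 0.346154, d = −0.75 ln(1 − 0.461539) = 0.464280 ≈ 0.4643.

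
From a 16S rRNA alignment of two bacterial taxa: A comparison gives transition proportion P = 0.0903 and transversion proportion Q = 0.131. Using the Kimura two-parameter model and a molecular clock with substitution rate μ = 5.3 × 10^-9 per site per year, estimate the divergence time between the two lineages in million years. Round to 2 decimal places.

24.78

Under the Kimura two-parameter model, d = −½ ln(1 − 2P − Q) − ¼ ln(1 − 2Q).
1 − 2P − Q = 0.6884, giving −½ ln(0.6884) = 0.186693.
1 − 2Q = 0.738, giving −¼ ln(0.738) = 0.075953.
d = 0.186693 + 0.075953 = 0.262646.
Under a molecular clock d = 2μt, so t = d/(2μ) = 0.262646 / (2 × 5.3 × 10^-9) = 24.78 million years.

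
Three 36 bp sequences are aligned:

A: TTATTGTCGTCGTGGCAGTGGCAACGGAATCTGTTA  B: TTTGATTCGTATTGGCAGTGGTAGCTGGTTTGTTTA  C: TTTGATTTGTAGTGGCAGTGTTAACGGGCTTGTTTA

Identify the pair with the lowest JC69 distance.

B and C

A–B: 14/36 differ, p = 0.389, d = 0.548.
A–C: 13/36 differ, p = 0.361, d = 0.493.
B–C: 6/36 differ, p = 0.167, d = 0.188.
The smallest distance is between B and C.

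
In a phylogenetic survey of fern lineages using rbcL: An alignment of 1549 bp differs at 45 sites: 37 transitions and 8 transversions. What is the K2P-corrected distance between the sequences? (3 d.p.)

P = 37/1549 ≈ 0.023886 and Q = 8/1549 ≈ 0.005165.
Under the Kimura two-parameter model, d = −½ ln(1 − 2P − Q) − ¼ ln(1 − 2Q).
1 − 2P − Q = 0.947063, giving −½ ln(0.947063) = 0.027195.
1 − 2Q = 0.98967, giving −¼ ln(0.98967) = 0.002596.
d = 0.027195 + 0.002596 = 0.029791.

0.030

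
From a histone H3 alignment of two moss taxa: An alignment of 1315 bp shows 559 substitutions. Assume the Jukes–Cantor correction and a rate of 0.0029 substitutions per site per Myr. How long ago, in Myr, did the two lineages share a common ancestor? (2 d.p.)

108.17

p = 559/1315 ≈ 0.425095.
d = −(3/4) ln(1 − 4p/3) = −0.75 ln(1 − 0.566793) = −0.75 ln(0.433207)
  = −0.75 × (-0.836540) = 0.627405 substitutions/site.
Under a molecular clock d = 2μt, so t = d/(2μ) = 0.627405 / (2 × 0.0029) = 108.17 Myr.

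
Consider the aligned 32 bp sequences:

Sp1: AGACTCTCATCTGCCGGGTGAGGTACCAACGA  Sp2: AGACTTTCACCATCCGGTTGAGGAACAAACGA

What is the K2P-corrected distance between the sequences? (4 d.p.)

Of 32 sites, 2 differences are transitions and 5 are transversions, so P = 2/32 = 0.0625 and Q = 5/32 = 0.15625.
Under the Kimura two-parameter model, d = −½ ln(1 − 2P − Q) − ¼ ln(1 − 2Q).
1 − 2P − Q = 0.71875, giving −½ ln(0.71875) = 0.165121.
1 − 2Q = 0.6875, giving −¼ ln(0.6875) = 0.093673.
d = 0.165121 + 0.093673 = 0.258794.

0.2588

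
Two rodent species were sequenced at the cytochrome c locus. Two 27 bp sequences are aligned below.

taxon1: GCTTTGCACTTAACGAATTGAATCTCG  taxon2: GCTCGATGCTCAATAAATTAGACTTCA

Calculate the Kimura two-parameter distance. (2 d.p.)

1.32

Of 27 sites, 12 differences are transitions and 1 are transversions, so P = 12/27 ≈ 0.444444 and Q = 1/27 ≈ 0.037037.
Under the Kimura two-parameter model, d = −½ ln(1 − 2P − Q) − ¼ ln(1 − 2Q).
1 − 2P − Q = 0.074075, giving −½ ln(0.074075) = 1.301339.
1 − 2Q = 0.925926, giving −¼ ln(0.925926) = 0.019240.
d = 1.301339 + 0.019240 = 1.320579.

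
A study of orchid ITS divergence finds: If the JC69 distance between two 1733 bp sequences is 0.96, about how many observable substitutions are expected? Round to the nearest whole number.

938

Invert JC69: p = (3/4)(1 − e^(−4d/3)) = 0.75 × (1 − e^(-1.28)) = 0.75 × (1 − 0.278037) = 0.541472.
Expected differing sites = pL ≈ 0.541472 × 1733 = 938.370976 ≈ 938.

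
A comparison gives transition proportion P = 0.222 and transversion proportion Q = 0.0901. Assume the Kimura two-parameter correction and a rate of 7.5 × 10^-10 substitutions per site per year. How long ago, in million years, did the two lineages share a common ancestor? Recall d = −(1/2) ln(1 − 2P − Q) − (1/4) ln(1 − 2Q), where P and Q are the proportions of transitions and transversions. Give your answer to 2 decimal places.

287.71

Under the Kimura two-parameter model, d = −½ ln(1 − 2P − Q) − ¼ ln(1 − 2Q).
1 − 2P − Q = 0.4659, giving −½ ln(0.4659) = 0.381892.
1 − 2Q = 0.8198, giving −¼ ln(0.8198) = 0.049674.
d = 0.381892 + 0.049674 = 0.431566.
Under a molecular clock d = 2μt, so t = d/(2μ) = 0.431566 / (2 × 7.5 × 10^-10) = 287.71 million years.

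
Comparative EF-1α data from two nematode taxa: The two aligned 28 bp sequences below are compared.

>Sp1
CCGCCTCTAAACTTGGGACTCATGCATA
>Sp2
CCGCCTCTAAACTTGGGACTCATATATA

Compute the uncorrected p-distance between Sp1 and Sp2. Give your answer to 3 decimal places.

The sequences differ at 2 of 28 positions (sites 24, 25).
p = 2/28 = 0.071428… ≈ 0.071 (to 3 d.p.).

0.071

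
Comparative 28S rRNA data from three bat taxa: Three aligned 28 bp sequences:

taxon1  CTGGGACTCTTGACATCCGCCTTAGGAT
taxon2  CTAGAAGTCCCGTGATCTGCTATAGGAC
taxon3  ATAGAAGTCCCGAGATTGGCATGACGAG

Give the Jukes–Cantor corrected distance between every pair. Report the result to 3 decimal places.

taxon1–taxon2: 11/28 sites differ → p ≈ 0.392857, d = −0.75 ln(1 − 0.523809) = 0.556452 ≈ 0.556.
taxon1–taxon3: 13/28 sites differ → p ≈ 0.464286, d = −0.75 ln(1 − 0.619048) = 0.723811 ≈ 0.724.
taxon2–taxon3: 9/28 sites differ → p ≈ 0.321429, d = −0.75 ln(1 − 0.428572) = 0.419713 ≈ 0.420.

d(taxon1,taxon2) = 0.556, d(taxon1,taxon3) = 0.724, d(taxon2,taxon3) = 0.420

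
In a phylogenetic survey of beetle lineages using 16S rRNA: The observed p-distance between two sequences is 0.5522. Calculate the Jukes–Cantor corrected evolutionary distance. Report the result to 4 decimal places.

d = −(3/4) ln(1 − 4p/3) = −0.75 ln(1 − 0.736267) = −0.75 ln(0.263733)
  = −0.75 × (-1.332818) = 0.999614 substitutions/site.

0.9996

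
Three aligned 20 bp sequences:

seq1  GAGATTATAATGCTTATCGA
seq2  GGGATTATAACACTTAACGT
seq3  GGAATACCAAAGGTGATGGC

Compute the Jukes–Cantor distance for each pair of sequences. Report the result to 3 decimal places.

d(seq1,seq2) = 0.304, d(seq1,seq3) = 0.824, d(seq2,seq3) = 0.991

seq1–seq2: 5/20 sites differ → p = 0.25, d = −0.75 ln(1 − 0.333333) = 0.304098 ≈ 0.304.
seq1–seq3: 10/20 sites differ → p = 0.5, d = −0.75 ln(1 − 0.666667) = 0.823960 ≈ 0.824.
seq2–seq3: 11/20 sites differ → p = 0.55, d = −0.75 ln(1 − 0.733333) = 0.991316 ≈ 0.991.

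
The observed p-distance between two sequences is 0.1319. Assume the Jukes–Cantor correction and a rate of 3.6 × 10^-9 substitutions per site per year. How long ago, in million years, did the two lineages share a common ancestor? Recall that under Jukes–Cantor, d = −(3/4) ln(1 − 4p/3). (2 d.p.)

d = −(3/4) ln(1 − 4p/3) = −0.75 ln(1 − 0.175867) = −0.75 ln(0.824133)
  = −0.75 × (-0.193423) = 0.145067 substitutions/site.
Under a molecular clock d = 2μt, so t = d/(2μ) = 0.145067 / (2 × 3.6 × 10^-9) = 20.15 million years.

20.15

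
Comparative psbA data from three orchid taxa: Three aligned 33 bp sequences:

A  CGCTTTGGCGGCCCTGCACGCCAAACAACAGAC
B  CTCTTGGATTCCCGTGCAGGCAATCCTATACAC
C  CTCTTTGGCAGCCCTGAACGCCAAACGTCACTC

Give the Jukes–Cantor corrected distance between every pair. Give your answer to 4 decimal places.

A–B: 14/33 sites differ → p ≈ 0.424242, d = −0.75 ln(1 − 0.565656) = 0.625439 ≈ 0.6254.
A–C: 7/33 sites differ → p ≈ 0.212121, d = −0.75 ln(1 − 0.282828) = 0.249330 ≈ 0.2493.
B–C: 15/33 sites differ → p ≈ 0.454545, d = −0.75 ln(1 − 0.60606) = 0.698667 ≈ 0.6987.

d(A,B) = 0.6254, d(A,C) = 0.2493, d(B,C) = 0.6987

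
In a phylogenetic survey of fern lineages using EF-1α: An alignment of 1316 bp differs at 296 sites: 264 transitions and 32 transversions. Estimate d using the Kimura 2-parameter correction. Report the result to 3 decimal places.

P = 264/1316 ≈ 0.200608 and Q = 32/1316 ≈ 0.024316.
Under the Kimura two-parameter model, d = −½ ln(1 − 2P − Q) − ¼ ln(1 − 2Q).
1 − 2P − Q = 0.574468, giving −½ ln(0.574468) = 0.277155.
1 − 2Q = 0.951368, giving −¼ ln(0.951368) = 0.012464.
d = 0.277155 + 0.012464 = 0.289619.

0.290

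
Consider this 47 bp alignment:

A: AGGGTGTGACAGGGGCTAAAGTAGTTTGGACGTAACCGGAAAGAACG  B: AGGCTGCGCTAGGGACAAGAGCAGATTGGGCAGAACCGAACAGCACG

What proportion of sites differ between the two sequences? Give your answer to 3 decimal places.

0.319

The sequences differ at 15 of 47 positions.
p = 15/47 = 0.319148… ≈ 0.319 (to 3 d.p.).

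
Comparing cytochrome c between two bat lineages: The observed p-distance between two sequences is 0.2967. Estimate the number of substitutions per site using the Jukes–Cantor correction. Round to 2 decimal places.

d = −(3/4) ln(1 − 4p/3) = −0.75 ln(1 − 0.3956) = −0.75 ln(0.6044)
  = −0.75 × (-0.503519) = 0.377639 substitutions/site.

0.38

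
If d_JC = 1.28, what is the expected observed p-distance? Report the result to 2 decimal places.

0.61

p = (3/4)(1 − e^(−4d/3)) = 0.75 × (1 − e^(-1.706667)) = 0.75 × (1 − 0.181470) = 0.613898.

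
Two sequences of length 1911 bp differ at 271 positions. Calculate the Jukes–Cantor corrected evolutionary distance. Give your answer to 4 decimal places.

0.1572

p = 271/1911 ≈ 0.141811.
d = −(3/4) ln(1 − 4p/3) = −0.75 ln(1 − 0.189081) = −0.75 ln(0.810919)
  = −0.75 × (-0.209587) = 0.157190 substitutions/site.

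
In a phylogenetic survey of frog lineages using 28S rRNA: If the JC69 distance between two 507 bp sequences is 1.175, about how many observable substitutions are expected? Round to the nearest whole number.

Invert JC69: p = (3/4)(1 − e^(−4d/3)) = 0.75 × (1 − e^(-1.566667)) = 0.75 × (1 − 0.208740) = 0.593445.
Expected differing sites = pL ≈ 0.593445 × 507 = 300.876615 ≈ 301.

301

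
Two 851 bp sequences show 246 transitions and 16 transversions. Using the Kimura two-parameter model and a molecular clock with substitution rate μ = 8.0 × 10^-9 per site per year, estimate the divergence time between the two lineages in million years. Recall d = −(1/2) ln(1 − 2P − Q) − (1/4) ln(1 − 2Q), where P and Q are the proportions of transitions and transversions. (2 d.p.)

29.00

P = 246/851 ≈ 0.289072 and Q = 16/851 ≈ 0.018801.
Under the Kimura two-parameter model, d = −½ ln(1 − 2P − Q) − ¼ ln(1 − 2Q).
1 − 2P − Q = 0.403055, giving −½ ln(0.403055) = 0.454341.
1 − 2Q = 0.962398, giving −¼ ln(0.962398) = 0.009582.
d = 0.454341 + 0.009582 = 0.463923.
Under a molecular clock d = 2μt, so t = d/(2μ) = 0.463923 / (2 × 8.0 × 10^-9) = 29.00 million years.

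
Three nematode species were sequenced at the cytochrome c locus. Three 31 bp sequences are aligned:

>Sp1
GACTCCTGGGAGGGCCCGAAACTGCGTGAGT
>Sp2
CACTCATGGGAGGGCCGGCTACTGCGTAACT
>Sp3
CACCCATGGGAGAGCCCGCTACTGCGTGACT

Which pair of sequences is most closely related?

Sp1–Sp2: 7/31 differ, p = 0.226, d = 0.269.
Sp1–Sp3: 7/31 differ, p = 0.226, d = 0.269.
Sp2–Sp3: 4/31 differ, p = 0.129, d = 0.142.
The smallest distance is between Sp2 and Sp3.

Sp2 and Sp3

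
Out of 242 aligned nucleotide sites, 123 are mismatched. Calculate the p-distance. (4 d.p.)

0.5083

p = 123/242 = 0.508264… ≈ 0.5083 (to 4 d.p.).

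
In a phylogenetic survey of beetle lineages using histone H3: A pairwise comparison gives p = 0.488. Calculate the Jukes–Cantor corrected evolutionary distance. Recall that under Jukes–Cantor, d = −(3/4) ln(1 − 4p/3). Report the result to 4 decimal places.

d = −(3/4) ln(1 − 4p/3) = −0.75 ln(1 − 0.650667) = −0.75 ln(0.349333)
  = −0.75 × (-1.051730) = 0.788798 substitutions/site.

0.7888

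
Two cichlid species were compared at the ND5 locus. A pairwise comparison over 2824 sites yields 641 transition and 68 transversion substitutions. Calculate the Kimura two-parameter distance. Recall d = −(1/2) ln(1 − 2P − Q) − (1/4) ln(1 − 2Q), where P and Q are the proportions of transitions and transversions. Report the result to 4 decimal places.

P = 641/2824 ≈ 0.226983 and Q = 68/2824 ≈ 0.024079.
Under the Kimura two-parameter model, d = −½ ln(1 − 2P − Q) − ¼ ln(1 − 2Q).
1 − 2P − Q = 0.521955, giving −½ ln(0.521955) = 0.325087.
1 − 2Q = 0.951842, giving −¼ ln(0.951842) = 0.012339.
d = 0.325087 + 0.012339 = 0.337426.

0.3374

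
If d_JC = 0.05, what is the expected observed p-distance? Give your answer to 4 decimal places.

0.0484

p = (3/4)(1 − e^(−4d/3)) = 0.75 × (1 − e^(-0.066667)) = 0.75 × (1 − 0.935507) = 0.048370.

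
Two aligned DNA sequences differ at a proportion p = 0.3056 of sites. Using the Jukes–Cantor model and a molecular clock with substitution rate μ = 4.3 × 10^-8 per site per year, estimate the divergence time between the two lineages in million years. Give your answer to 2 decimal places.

4.56

d = −(3/4) ln(1 − 4p/3) = −0.75 ln(1 − 0.407467) = −0.75 ln(0.592533)
  = −0.75 × (-0.523349) = 0.392512 substitutions/site.
Under a molecular clock d = 2μt, so t = d/(2μ) = 0.392512 / (2 × 4.3 × 10^-8) = 4.56 million years.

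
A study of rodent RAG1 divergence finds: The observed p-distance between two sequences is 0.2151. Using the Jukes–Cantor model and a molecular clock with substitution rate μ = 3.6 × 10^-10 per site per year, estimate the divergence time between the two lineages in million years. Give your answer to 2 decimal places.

352.08

d = −(3/4) ln(1 − 4p/3) = −0.75 ln(1 − 0.2868) = −0.75 ln(0.7132)
  = −0.75 × (-0.337993) = 0.253495 substitutions/site.
Under a molecular clock d = 2μt, so t = d/(2μ) = 0.253495 / (2 × 3.6 × 10^-10) = 352.08 million years.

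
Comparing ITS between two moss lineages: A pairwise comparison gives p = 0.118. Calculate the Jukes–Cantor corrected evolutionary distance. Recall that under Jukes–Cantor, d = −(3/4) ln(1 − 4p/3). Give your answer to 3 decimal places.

d = −(3/4) ln(1 − 4p/3) = −0.75 ln(1 − 0.157333) = −0.75 ln(0.842667)
  = −0.75 × (-0.171183) = 0.128387 substitutions/site.

0.128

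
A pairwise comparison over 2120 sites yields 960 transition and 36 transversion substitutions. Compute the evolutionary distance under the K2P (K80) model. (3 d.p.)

P = 960/2120 ≈ 0.45283 and Q = 36/2120 ≈ 0.016981.
Under the Kimura two-parameter model, d = −½ ln(1 − 2P − Q) − ¼ ln(1 − 2Q).
1 − 2P − Q = 0.077359, giving −½ ln(0.077359) = 1.279649.
1 − 2Q = 0.966038, giving −¼ ln(0.966038) = 0.008638.
d = 1.279649 + 0.008638 = 1.288287.

1.288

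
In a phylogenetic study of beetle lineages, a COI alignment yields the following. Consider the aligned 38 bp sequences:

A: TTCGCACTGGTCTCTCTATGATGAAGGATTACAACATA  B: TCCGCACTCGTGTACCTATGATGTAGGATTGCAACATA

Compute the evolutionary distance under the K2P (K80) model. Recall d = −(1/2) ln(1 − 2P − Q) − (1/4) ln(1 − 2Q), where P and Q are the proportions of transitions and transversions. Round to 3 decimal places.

Of 38 sites, 3 differences are transitions and 4 are transversions, so P = 3/38 ≈ 0.078947 and Q = 4/38 ≈ 0.105263.
Under the Kimura two-parameter model, d = −½ ln(1 − 2P − Q) − ¼ ln(1 − 2Q).
1 − 2P − Q = 0.736843, giving −½ ln(0.736843) = 0.152690.
1 − 2Q = 0.789474, giving −¼ ln(0.789474) = 0.059097.
d = 0.152690 + 0.059097 = 0.211787.

0.212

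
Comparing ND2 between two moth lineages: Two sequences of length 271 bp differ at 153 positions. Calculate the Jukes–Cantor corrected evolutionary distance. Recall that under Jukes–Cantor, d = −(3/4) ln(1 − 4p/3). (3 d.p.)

1.048

p = 153/271 ≈ 0.564576.
d = −(3/4) ln(1 − 4p/3) = −0.75 ln(1 − 0.752768) = −0.75 ln(0.247232)
  = −0.75 × (-1.397428) = 1.048071 substitutions/site.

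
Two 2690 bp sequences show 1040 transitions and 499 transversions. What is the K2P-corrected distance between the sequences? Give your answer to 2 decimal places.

1.71

P = 1040/2690 ≈ 0.386617 and Q = 499/2690 ≈ 0.185502.
Under the Kimura two-parameter model, d = −½ ln(1 − 2P − Q) − ¼ ln(1 − 2Q).
1 − 2P − Q = 0.041264, giving −½ ln(0.041264) = 1.593882.
1 − 2Q = 0.628996, giving −¼ ln(0.628996) = 0.115908.
d = 1.593882 + 0.115908 = 1.709790.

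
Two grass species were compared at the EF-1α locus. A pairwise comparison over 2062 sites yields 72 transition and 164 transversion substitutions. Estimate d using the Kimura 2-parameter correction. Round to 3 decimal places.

0.124

P = 72/2062 ≈ 0.034918 and Q = 164/2062 ≈ 0.079534.
Under the Kimura two-parameter model, d = −½ ln(1 − 2P − Q) − ¼ ln(1 − 2Q).
1 − 2P − Q = 0.85063, giving −½ ln(0.85063) = 0.080889.
1 − 2Q = 0.840932, giving −¼ ln(0.840932) = 0.043311.
d = 0.080889 + 0.043311 = 0.124200.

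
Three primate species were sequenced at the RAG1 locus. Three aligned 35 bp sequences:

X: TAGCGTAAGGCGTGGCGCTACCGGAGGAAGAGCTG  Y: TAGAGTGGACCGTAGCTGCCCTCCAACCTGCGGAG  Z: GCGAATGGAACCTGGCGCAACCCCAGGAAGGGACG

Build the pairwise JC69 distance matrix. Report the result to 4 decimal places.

d(X,Y) = 1.0763, d(X,Z) = 0.6355, d(Y,Z) = 0.8681

X–Y: 20/35 sites differ → p ≈ 0.571429, d = −0.75 ln(1 − 0.761905) = 1.076314 ≈ 1.0763.
X–Z: 15/35 sites differ → p ≈ 0.428571, d = −0.75 ln(1 − 0.571428) = 0.635472 ≈ 0.6355.
Y–Z: 18/35 sites differ → p ≈ 0.514286, d = −0.75 ln(1 − 0.685715) = 0.868091 ≈ 0.8681.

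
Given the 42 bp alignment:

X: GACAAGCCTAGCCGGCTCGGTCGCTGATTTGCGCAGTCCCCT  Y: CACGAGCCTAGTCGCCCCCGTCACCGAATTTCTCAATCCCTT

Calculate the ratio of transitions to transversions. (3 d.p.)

Transitions are A↔G and C↔T; transversions are all other mismatches.
Transitions: 7. Transversions: 6.
R = 7/6 = 1.166666… ≈ 1.167 (to 3 d.p.).

1.167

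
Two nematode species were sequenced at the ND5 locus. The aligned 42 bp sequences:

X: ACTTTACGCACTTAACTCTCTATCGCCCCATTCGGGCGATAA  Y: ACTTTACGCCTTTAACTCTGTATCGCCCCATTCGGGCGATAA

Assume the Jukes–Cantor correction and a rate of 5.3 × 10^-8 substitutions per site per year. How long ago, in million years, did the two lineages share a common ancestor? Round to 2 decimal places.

The sequences differ at 3 of 42 sites (10, 11, 20), so p = 3/42 ≈ 0.071429.
d = −(3/4) ln(1 − 4p/3) = −0.75 ln(1 − 0.095239) = −0.75 ln(0.904761)
  = −0.75 × (-0.100084) = 0.075063 substitutions/site.
Under a molecular clock d = 2μt, so t = d/(2μ) = 0.075063 / (2 × 5.3 × 10^-8) = 0.71 million years.

0.71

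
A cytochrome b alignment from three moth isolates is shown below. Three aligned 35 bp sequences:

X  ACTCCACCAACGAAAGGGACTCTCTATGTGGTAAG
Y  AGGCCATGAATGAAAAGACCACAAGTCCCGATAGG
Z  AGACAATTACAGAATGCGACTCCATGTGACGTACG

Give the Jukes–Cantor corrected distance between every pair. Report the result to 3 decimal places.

d(X,Y) = 0.868, d(X,Z) = 0.635, d(Y,Z) = 1.076

X–Y: 18/35 sites differ → p ≈ 0.514286, d = −0.75 ln(1 − 0.685715) = 0.868091 ≈ 0.868.
X–Z: 15/35 sites differ → p ≈ 0.428571, d = −0.75 ln(1 − 0.571428) = 0.635472 ≈ 0.635.
Y–Z: 20/35 sites differ → p ≈ 0.571429, d = −0.75 ln(1 − 0.761905) = 1.076314 ≈ 1.076.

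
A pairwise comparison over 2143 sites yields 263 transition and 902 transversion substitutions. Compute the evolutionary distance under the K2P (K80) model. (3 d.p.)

P = 263/2143 ≈ 0.122725 and Q = 902/2143 ≈ 0.420905.
Under the Kimura two-parameter model, d = −½ ln(1 − 2P − Q) − ¼ ln(1 − 2Q).
1 − 2P − Q = 0.333645, giving −½ ln(0.333645) = 0.548839.
1 − 2Q = 0.15819, giving −¼ ln(0.15819) = 0.460990.
d = 0.548839 + 0.460990 = 1.009829.

1.010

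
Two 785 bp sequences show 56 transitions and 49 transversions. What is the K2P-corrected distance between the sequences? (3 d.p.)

0.148

P = 56/785 ≈ 0.071338 and Q = 49/785 ≈ 0.06242.
Under the Kimura two-parameter model, d = −½ ln(1 − 2P − Q) − ¼ ln(1 − 2Q).
1 − 2P − Q = 0.794904, giving −½ ln(0.794904) = 0.114767.
1 − 2Q = 0.87516, giving −¼ ln(0.87516) = 0.033337.
d = 0.114767 + 0.033337 = 0.148104.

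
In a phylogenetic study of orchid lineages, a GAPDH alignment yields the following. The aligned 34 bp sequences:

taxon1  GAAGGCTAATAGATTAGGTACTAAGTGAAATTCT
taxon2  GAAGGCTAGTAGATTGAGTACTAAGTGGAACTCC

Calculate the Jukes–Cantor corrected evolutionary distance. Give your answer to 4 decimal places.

The sequences differ at 6 of 34 sites (9, 16, 17, 28, 31, 34), so p = 6/34 ≈ 0.176471.
d = −(3/4) ln(1 − 4p/3) = −0.75 ln(1 − 0.235295) = −0.75 ln(0.764705)
  = −0.75 × (-0.268265) = 0.201199 substitutions/site.

0.2012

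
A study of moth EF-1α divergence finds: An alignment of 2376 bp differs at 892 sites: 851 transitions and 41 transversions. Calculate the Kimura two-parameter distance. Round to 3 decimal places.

0.670

P = 851/2376 ≈ 0.358165 and Q = 41/2376 ≈ 0.017256.
Under the Kimura two-parameter model, d = −½ ln(1 − 2P − Q) − ¼ ln(1 − 2Q).
1 − 2P − Q = 0.266414, giving −½ ln(0.266414) = 0.661352.
1 − 2Q = 0.965488, giving −¼ ln(0.965488) = 0.008780.
d = 0.661352 + 0.008780 = 0.670132.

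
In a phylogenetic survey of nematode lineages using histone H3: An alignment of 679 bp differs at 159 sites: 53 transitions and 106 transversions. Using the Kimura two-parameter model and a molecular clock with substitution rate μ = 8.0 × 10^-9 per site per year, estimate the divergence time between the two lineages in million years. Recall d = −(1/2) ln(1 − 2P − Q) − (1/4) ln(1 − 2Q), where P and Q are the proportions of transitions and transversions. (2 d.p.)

P = 53/679 ≈ 0.078056 and Q = 106/679 ≈ 0.156112.
Under the Kimura two-parameter model, d = −½ ln(1 − 2P − Q) − ¼ ln(1 − 2Q).
1 − 2P − Q = 0.687776, giving −½ ln(0.687776) = 0.187146.
1 − 2Q = 0.687776, giving −¼ ln(0.687776) = 0.093573.
d = 0.187146 + 0.093573 = 0.280719.
Under a molecular clock d = 2μt, so t = d/(2μ) = 0.280719 / (2 × 8.0 × 10^-9) = 17.54 million years.

17.54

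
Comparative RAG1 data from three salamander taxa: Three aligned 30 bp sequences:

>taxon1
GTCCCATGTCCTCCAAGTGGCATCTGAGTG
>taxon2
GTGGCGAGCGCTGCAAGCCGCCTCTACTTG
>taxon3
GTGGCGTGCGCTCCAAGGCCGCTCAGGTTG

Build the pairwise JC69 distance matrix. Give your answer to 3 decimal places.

taxon1–taxon2: 13/30 sites differ → p ≈ 0.433333, d = −0.75 ln(1 − 0.577777) = 0.646666 ≈ 0.647.
taxon1–taxon3: 13/30 sites differ → p ≈ 0.433333, d = −0.75 ln(1 − 0.577777) = 0.646666 ≈ 0.647.
taxon2–taxon3: 8/30 sites differ → p ≈ 0.266667, d = −0.75 ln(1 − 0.355556) = 0.329526 ≈ 0.330.

d(taxon1,taxon2) = 0.647, d(taxon1,taxon3) = 0.647, d(taxon2,taxon3) = 0.330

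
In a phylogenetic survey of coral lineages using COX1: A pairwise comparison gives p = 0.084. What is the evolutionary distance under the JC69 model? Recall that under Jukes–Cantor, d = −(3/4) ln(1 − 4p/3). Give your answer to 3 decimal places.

d = −(3/4) ln(1 − 4p/3) = −0.75 ln(1 − 0.112) = −0.75 ln(0.888)
  = −0.75 × (-0.118784) = 0.089088 substitutions/site.

0.089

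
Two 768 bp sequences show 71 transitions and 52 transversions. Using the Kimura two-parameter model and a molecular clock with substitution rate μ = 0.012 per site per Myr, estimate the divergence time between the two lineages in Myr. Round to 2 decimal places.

7.58

P = 71/768 ≈ 0.092448 and Q = 52/768 ≈ 0.067708.
Under the Kimura two-parameter model, d = −½ ln(1 − 2P − Q) − ¼ ln(1 − 2Q).
1 − 2P − Q = 0.747396, giving −½ ln(0.747396) = 0.145580.
1 − 2Q = 0.864584, giving −¼ ln(0.864584) = 0.036377.
d = 0.145580 + 0.036377 = 0.181957.
Under a molecular clock d = 2μt, so t = d/(2μ) = 0.181957 / (2 × 0.012) = 7.58 Myr.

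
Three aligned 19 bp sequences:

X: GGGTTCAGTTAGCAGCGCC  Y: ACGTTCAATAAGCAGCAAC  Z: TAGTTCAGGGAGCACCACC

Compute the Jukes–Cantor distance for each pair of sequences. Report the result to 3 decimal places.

X–Y: 6/19 sites differ → p ≈ 0.315789, d = −0.75 ln(1 − 0.421052) = 0.409907 ≈ 0.410.
X–Z: 6/19 sites differ → p ≈ 0.315789, d = −0.75 ln(1 − 0.421052) = 0.409907 ≈ 0.410.
Y–Z: 7/19 sites differ → p ≈ 0.368421, d = −0.75 ln(1 − 0.491228) = 0.506816 ≈ 0.507.

d(X,Y) = 0.410, d(X,Z) = 0.410, d(Y,Z) = 0.507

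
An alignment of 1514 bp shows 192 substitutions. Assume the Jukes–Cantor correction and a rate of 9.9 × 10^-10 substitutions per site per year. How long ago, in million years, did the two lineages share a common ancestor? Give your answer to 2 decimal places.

70.16

p = 192/1514 ≈ 0.126816.
d = −(3/4) ln(1 − 4p/3) = −0.75 ln(1 − 0.169088) = −0.75 ln(0.830912)
  = −0.75 × (-0.185231) = 0.138923 substitutions/site.
Under a molecular clock d = 2μt, so t = d/(2μ) = 0.138923 / (2 × 9.9 × 10^-10) = 70.16 million years.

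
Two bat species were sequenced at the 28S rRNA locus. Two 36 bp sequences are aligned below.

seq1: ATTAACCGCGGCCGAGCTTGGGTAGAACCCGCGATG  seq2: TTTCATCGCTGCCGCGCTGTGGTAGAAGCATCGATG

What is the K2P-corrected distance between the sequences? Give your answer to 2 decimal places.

0.36

Of 36 sites, 1 differences are transitions and 9 are transversions, so P = 1/36 ≈ 0.027778 and Q = 9/36 = 0.25.
Under the Kimura two-parameter model, d = −½ ln(1 − 2P − Q) − ¼ ln(1 − 2Q).
1 − 2P − Q = 0.694444, giving −½ ln(0.694444) = 0.182322.
1 − 2Q = 0.5, giving −¼ ln(0.5) = 0.173287.
d = 0.182322 + 0.173287 = 0.355609.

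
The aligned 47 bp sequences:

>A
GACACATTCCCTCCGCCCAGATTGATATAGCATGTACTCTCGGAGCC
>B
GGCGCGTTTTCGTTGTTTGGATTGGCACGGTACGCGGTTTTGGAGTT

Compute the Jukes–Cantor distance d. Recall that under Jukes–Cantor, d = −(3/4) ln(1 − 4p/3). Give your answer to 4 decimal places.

The sequences differ at 25 of 47 sites, so p = 25/47 ≈ 0.531915.
d = −(3/4) ln(1 − 4p/3) = −0.75 ln(1 − 0.70922) = −0.75 ln(0.29078)
  = −0.75 × (-1.235188) = 0.926391 substitutions/site.

0.9264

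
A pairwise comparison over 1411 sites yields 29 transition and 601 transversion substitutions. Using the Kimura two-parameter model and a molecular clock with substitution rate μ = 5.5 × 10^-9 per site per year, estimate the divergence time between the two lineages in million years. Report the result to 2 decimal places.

P = 29/1411 ≈ 0.020553 and Q = 601/1411 ≈ 0.425939.
Under the Kimura two-parameter model, d = −½ ln(1 − 2P − Q) − ¼ ln(1 − 2Q).
1 − 2P − Q = 0.532955, giving −½ ln(0.532955) = 0.314659.
1 − 2Q = 0.148122, giving −¼ ln(0.148122) = 0.477430.
d = 0.314659 + 0.477430 = 0.792089.
Under a molecular clock d = 2μt, so t = d/(2μ) = 0.792089 / (2 × 5.5 × 10^-9) = 72.01 million years.

72.01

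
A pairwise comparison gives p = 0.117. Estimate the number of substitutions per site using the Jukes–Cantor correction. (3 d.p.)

d = −(3/4) ln(1 − 4p/3) = −0.75 ln(1 − 0.156) = −0.75 ln(0.844)
  = −0.75 × (-0.169603) = 0.127202 substitutions/site.

0.127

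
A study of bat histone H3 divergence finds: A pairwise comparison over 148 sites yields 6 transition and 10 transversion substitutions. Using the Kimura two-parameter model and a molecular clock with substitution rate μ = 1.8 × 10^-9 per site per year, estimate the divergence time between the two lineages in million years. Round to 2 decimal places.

P = 6/148 ≈ 0.040541 and Q = 10/148 ≈ 0.067568.
Under the Kimura two-parameter model, d = −½ ln(1 − 2P − Q) − ¼ ln(1 − 2Q).
1 − 2P − Q = 0.85135, giving −½ ln(0.85135) = 0.080466.
1 − 2Q = 0.864864, giving −¼ ln(0.864864) = 0.036296.
d = 0.080466 + 0.036296 = 0.116762.
Under a molecular clock d = 2μt, so t = d/(2μ) = 0.116762 / (2 × 1.8 × 10^-9) = 32.43 million years.

32.43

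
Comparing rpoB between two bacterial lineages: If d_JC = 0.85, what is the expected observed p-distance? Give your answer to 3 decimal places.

p = (3/4)(1 − e^(−4d/3)) = 0.75 × (1 − e^(-1.133333)) = 0.75 × (1 − 0.321958) = 0.508532.

0.509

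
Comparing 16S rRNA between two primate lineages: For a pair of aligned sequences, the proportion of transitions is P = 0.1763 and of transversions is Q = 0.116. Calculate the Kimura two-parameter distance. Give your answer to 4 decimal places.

0.3821

Under the Kimura two-parameter model, d = −½ ln(1 − 2P − Q) − ¼ ln(1 − 2Q).
1 − 2P − Q = 0.5314, giving −½ ln(0.5314) = 0.316120.
1 − 2Q = 0.768, giving −¼ ln(0.768) = 0.065991.
d = 0.316120 + 0.065991 = 0.382111.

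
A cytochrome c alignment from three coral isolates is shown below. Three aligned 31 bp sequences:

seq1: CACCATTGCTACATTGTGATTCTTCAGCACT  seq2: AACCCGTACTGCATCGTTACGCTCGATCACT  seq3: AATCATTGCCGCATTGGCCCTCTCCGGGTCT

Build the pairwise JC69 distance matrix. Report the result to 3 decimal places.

seq1–seq2: 12/31 sites differ → p ≈ 0.387097, d = −0.75 ln(1 − 0.516129) = 0.544453 ≈ 0.544.
seq1–seq3: 12/31 sites differ → p ≈ 0.387097, d = −0.75 ln(1 − 0.516129) = 0.544453 ≈ 0.544.
seq2–seq3: 15/31 sites differ → p ≈ 0.483871, d = −0.75 ln(1 − 0.645161) = 0.777068 ≈ 0.777.

d(seq1,seq2) = 0.544, d(seq1,seq3) = 0.544, d(seq2,seq3) = 0.777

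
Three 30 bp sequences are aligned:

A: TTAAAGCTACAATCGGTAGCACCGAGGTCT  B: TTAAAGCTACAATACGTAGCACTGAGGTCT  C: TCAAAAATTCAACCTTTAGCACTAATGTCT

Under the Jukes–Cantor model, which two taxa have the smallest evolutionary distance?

A–B: 3/30 differ, p = 0.100, d = 0.107.
A–C: 10/30 differ, p = 0.333, d = 0.441.
B–C: 10/30 differ, p = 0.333, d = 0.441.
The smallest distance is between A and B.

A and B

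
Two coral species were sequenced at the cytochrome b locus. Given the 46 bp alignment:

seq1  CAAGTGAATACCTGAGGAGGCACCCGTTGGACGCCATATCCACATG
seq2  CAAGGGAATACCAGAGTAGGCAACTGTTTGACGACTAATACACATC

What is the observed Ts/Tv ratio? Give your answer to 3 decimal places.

0.100

Transitions are A↔G and C↔T; transversions are all other mismatches.
Transitions: 1. Transversions: 10.
R = 1/10 = 0.100.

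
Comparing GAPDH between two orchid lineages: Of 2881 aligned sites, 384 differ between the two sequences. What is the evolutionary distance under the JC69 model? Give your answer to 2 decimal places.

0.15

p = 384/2881 ≈ 0.133287.
d = −(3/4) ln(1 − 4p/3) = −0.75 ln(1 − 0.177716) = −0.75 ln(0.822284)
  = −0.75 × (-0.195669) = 0.146752 substitutions/site.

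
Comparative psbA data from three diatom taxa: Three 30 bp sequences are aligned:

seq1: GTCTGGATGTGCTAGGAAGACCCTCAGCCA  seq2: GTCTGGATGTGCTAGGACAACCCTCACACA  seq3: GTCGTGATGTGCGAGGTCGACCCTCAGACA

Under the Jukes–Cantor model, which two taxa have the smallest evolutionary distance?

seq1–seq2: 4/30 differ, p = 0.133, d = 0.147.
seq1–seq3: 6/30 differ, p = 0.200, d = 0.233.
seq2–seq3: 6/30 differ, p = 0.200, d = 0.233.
The smallest distance is between seq1 and seq2.

seq1 and seq2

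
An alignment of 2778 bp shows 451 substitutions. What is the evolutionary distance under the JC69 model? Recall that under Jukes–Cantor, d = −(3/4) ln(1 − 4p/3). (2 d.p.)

p = 451/2778 ≈ 0.162347.
d = −(3/4) ln(1 − 4p/3) = −0.75 ln(1 − 0.216463) = −0.75 ln(0.783537)
  = −0.75 × (-0.243937) = 0.182953 substitutions/site.

0.18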